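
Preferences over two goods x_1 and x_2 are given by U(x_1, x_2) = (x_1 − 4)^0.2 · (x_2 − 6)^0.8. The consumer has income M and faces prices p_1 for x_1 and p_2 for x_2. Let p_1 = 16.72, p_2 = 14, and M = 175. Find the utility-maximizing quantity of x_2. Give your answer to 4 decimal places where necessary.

x_2* = 7.3783

Let x_1' = x_1−4, x_2' = x_2−6. MRS = (1/4)·x_2'/x_1' = p_1/p_2.
Substituting into the budget: x_1* = 4 + 0.2·(M − 4·p_1 − 6·p_2)/p_1, and x_2* = 6 + 0.8·(…)/p_2.
Discretionary income = 175 − 4·16.72 − 6·14 = 24.12; x_2* = 6 + 0.8·24.12/14 = 7.3783.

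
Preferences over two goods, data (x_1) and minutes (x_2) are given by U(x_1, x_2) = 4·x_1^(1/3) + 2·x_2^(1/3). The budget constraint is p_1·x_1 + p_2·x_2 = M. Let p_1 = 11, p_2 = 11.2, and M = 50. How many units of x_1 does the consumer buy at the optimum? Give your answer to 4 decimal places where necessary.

x_1* = 3.366

Substitute x_2 = (x_2/x_1)·x_1 into the budget: x_1* = M/(p_1 + p_2·(x_2/x_1)).
Numerically x_2/x_1 = 0.344126, so x_1* = 50/(11 + 11.2·0.344126) = 3.366.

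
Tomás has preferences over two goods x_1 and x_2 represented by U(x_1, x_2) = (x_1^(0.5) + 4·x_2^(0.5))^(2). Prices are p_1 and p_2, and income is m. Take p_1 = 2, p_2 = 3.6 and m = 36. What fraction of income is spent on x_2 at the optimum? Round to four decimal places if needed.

MRS = MU_x_1/MU_x_2 = (1/4)·(x_2/x_1)^(0.5). Set equal to p_1/p_2.
Hence x_2/x_1 = (4·p_1/p_2)^(1/(0.5)), i.e. raised to the 2 power.
With the ratio pinned down, the budget gives x_1* = m/(p_1 + p_2·(x_2/x_1)) and x_2* = (x_2/x_1)·x_1*.
Numerically x_2/x_1 = 4.938272, so x_1* = 36/(2 + 3.6·4.938272) = 1.8202 and x_2* = 4.938272·1.8202 = 8.9888.
Expenditure on x_2: 3.6·8.9888 = 32.3596; share = 0.8989.

share on x_2 = 0.8989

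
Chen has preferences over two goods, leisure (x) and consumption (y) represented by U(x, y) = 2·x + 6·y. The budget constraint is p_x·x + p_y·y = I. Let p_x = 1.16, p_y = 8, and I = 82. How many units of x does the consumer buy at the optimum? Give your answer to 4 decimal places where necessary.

x* = 70.6897

Perfect substitutes: compare marginal utility per dollar. 2/p_x vs 6/p_y → 1.7241 vs 0.75.
x gives more utility per dollar, so spend all income on x: x* = I/p_x, y* = 0.
Numerically: x* = 70.6897, y* = 0.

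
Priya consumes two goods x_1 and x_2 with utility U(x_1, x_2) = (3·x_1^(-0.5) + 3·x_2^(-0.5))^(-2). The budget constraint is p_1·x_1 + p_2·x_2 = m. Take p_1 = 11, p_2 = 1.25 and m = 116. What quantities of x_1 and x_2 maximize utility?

MRS = MU_x_1/MU_x_2 = (x_2/x_1)^(1.5). Set equal to p_1/p_2.
Solve for the ratio: x_2/x_1 = [p_1/p_2]^(2/3).
With the ratio pinned down, the budget gives x_1* = m/(p_1 + p_2·(x_2/x_1)) and x_2* = (x_2/x_1)·x_1*.
Numerically x_2/x_1 = 4.262409, so x_1* = 116/(11 + 1.25·4.262409) = 7.1044 and x_2* = 4.262409·7.1044 = 30.2817.

x_1* = 7.1044, x_2* = 30.2817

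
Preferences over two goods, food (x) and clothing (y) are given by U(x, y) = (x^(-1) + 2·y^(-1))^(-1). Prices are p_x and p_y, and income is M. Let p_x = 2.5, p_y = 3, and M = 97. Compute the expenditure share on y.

From the CES first-order condition, (1/2)·(y/x)^(2) = p_x/p_y.
Solve for the ratio: y/x = [2·p_x/p_y]^(0.5).
With the ratio pinned down, the budget gives x* = M/(p_x + p_y·(y/x)) and y* = (y/x)·x*.
Numerically y/x = 1.290994, so x* = 97/(2.5 + 3·1.290994) = 15.2205 and y* = 1.290994·15.2205 = 19.6496.
Expenditure on y: 3·19.6496 = 58.9487; share = 0.6077.

share on y = 0.6077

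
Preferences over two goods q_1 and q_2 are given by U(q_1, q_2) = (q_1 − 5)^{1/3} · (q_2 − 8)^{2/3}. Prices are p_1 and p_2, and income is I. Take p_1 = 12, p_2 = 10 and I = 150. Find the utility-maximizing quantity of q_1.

q_1* = 5.2778

MRS = (1/2)·(q_2−8)/(q_1−5). Tangency with p_1/p_2 gives q_2−8 = 2·(p_1/p_2)·(q_1−5).
After buying the subsistence bundle (5, 8), a share 1/3 of the remaining income goes to q_1: q_1* = 5 + 1/3·(I − 5p_1 − 8p_2)/p_1.
Discretionary income = 150 − 5·12 − 8·10 = 10; q_1* = 5 + 1/3·10/12 = 5.2778.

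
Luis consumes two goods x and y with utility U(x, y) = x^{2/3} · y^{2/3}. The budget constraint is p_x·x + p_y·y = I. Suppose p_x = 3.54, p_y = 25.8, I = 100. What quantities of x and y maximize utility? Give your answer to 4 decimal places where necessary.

x* = 14.1243, y* = 1.938

MU_x/MU_y = (2/3·y)/(2/3·x); tangency sets this equal to p_x/p_y.
So 2/3·p_y·y = 2/3·p_x·x; combined with the budget, a share 0.5 of income goes to x.
Demand: x*(p_x,p_y,I) = 0.5·I/p_x and y* = 0.5·I/p_y.
At p_x=3.54, p_y=25.8, I=100: x* = 0.5·100/3.54 = 14.1243, y* = 1.938.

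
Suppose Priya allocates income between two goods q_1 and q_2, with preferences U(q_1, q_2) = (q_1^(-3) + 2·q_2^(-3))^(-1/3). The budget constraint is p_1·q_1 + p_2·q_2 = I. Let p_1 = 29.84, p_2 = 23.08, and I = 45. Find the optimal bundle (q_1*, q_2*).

q_1* = 0.7613, q_2* = 0.9654

MU_q_1 ∝ q_1^(-4), MU_q_2 ∝ 2·q_2^(-4), so MRS = (1/2)·(q_2/q_1)^(4) = p_1/p_2.
Solve for the ratio: q_2/q_1 = [2·p_1/p_2]^(0.25).
With the ratio pinned down, the budget gives q_1* = I/(p_1 + p_2·(q_2/q_1)) and q_2* = (q_2/q_1)·q_1*.
Numerically q_2/q_1 = 1.268085, so q_1* = 45/(29.84 + 23.08·1.268085) = 0.7613 and q_2* = 1.268085·0.7613 = 0.9654.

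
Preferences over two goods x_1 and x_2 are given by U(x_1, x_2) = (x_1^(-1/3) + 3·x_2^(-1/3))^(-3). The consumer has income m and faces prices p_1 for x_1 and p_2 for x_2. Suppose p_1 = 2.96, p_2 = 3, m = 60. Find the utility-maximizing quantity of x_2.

MU_x_1 ∝ x_1^(-4/3), MU_x_2 ∝ 3·x_2^(-4/3), so MRS = (1/3)·(x_2/x_1)^(4/3) = p_1/p_2.
Hence x_2/x_1 = (3·p_1/p_2)^(1/(4/3)), i.e. raised to the 0.75 power.
Substitute x_2 = (x_2/x_1)·x_1 into the budget: x_1* = m/(p_1 + p_2·(x_2/x_1)).
Numerically x_2/x_1 = 2.256674, so x_1* = 60/(2.96 + 3·2.256674) = 6.1665 and x_2* = 2.256674·6.1665 = 13.9157.

x_2* = 13.9157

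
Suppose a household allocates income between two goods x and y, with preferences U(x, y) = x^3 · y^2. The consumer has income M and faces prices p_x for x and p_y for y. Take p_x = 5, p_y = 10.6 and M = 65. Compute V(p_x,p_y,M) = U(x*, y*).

Tangency: MRS = (3/2)·y/x = p_x/p_y.
So 3·p_y·y = 2·p_x·x; combined with the budget, a share 0.6 of income goes to x.
Demand: x*(p_x,p_y,M) = 0.6·M/p_x and y* = 0.4·M/p_y.
At p_x=5, p_y=10.6, M=65: x* = 0.6·65/5 = 7.8, y* = 2.4528.
Utility at the optimum: U(7.8, 2.4528) = 2855.0832.

V = 2855.0832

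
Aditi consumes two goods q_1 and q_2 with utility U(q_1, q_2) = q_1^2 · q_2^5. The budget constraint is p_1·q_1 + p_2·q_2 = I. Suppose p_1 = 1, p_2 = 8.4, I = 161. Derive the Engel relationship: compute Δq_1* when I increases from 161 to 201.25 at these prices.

Δq_1* = 11.5

Demand: q_1*(p_1,p_2,I) = 2/7·I/p_1 and q_2* = 5/7·I/p_2.
At p_1=1, p_2=8.4, I=161: q_1* = 2/7·161/1 = 46.
At I' = 201.25: q_1* = 57.5. Change: 57.5 − 46 = 11.5.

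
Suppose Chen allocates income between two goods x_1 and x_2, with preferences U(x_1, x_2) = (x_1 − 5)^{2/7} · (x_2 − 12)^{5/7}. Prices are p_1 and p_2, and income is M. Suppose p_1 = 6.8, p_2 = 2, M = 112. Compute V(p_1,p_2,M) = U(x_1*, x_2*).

Let x_1' = x_1−5, x_2' = x_2−12. MRS = (2/5)·x_2'/x_1' = p_1/p_2.
Substituting into the budget: x_1* = 5 + 2/7·(M − 5·p_1 − 12·p_2)/p_1, and x_2* = 12 + 5/7·(…)/p_2.
Discretionary income = 112 − 5·6.8 − 12·2 = 54; x_1* = 5 + 2/7·54/6.8 = 7.2689; x_2* = 12 + 5/7·54/2 = 31.2857.
Utility at the optimum: U(7.2689, 31.2857) = 10.4638.

V = 10.4638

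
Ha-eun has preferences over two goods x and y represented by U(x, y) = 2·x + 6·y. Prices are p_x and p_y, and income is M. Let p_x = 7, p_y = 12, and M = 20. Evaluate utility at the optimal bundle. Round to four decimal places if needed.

V = 10

Linear utility — the consumer picks whichever good has higher MU/price: 2/7 = 0.2857 vs 6/12 = 0.5.
y gives more utility per dollar, so spend all income on y: y* = M/p_y, x* = 0.
Numerically: x* = 0, y* = 1.6667.
Utility at the optimum: U(0, 1.6667) = 10.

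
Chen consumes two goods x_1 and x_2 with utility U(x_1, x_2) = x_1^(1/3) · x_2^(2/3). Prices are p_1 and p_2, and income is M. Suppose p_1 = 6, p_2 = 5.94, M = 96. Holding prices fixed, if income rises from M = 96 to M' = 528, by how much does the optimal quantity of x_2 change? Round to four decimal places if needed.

Δx_2* = 48.4848

MU_x_1/MU_x_2 = (1/3·x_2)/(2/3·x_1); tangency sets this equal to p_1/p_2.
Rearranging, p_2·x_2 = 2·p_1·x_1. Substituting into the budget gives p_1·x_1·(1 + 2) = M.
Demand: x_1*(p_1,p_2,M) = 1/3·M/p_1 and x_2* = 2/3·M/p_2.
At p_1=6, p_2=5.94, M=96: x_2* = 2/3·96/5.94 = 10.7744.
At M' = 528: x_2* = 59.2593. Change: 59.2593 − 10.7744 = 48.4848.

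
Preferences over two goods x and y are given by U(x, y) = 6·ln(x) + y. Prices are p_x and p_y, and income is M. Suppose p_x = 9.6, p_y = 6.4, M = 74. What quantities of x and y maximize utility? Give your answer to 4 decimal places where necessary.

MU_x = 6/x, MU_y = 1. Tangency: 6/x = p_x/p_y.
So x*(p_x,p_y) = 6·p_y/p_x, independent of income; and y* = (M − 6·p_y)/p_y.
At the given prices: x* = 6·6.4/9.6 = 4, and y* = 5.5625.

x* = 4, y* = 5.5625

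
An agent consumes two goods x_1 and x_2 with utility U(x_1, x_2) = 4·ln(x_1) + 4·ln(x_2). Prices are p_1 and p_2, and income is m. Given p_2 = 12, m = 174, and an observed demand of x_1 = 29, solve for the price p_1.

p_1 = 3

MU_x_1/MU_x_2 = (4·x_2)/(4·x_1); tangency sets this equal to p_1/p_2.
So 4·p_2·x_2 = 4·p_1·x_1; combined with the budget, a share 0.5 of income goes to x_1.
Demand: x_1*(p_1,p_2,m) = 0.5·m/p_1 and x_2* = 0.5·m/p_2.
Set x_1* = 29 in the demand function and solve for p_1: p_1 = 3.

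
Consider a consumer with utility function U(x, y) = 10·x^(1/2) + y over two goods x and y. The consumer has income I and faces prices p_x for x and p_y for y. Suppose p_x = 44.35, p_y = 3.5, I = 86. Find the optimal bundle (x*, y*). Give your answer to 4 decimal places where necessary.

x* = 0.1557, y* = 22.5985

MU_x = 5/√x, MU_y = 1. Tangency: 5/√x = p_x/p_y.
Solve: √x = 5·p_y/p_x, so x*(p_x,p_y) = (5·p_y/p_x)², and y* = (I − p_x·x*)/p_y.
Plugging in: x* = (5·3.5/44.35)² = 0.1557, y* = 22.5985.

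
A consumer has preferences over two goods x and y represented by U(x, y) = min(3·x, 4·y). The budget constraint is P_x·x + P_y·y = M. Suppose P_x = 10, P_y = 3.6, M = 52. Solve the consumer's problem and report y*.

y* = 3.0709

With perfect complements, no substitution: consume in ratio x:y = 4:3.
Budget: P_x·x + P_y·(3/4)·x = M, so (4·P_x + 3·P_y)·x = 4·M.
Demand: x*(P_x,P_y,M) = 4·M/(4·P_x + 3·P_y), y* = 3·M/(4·P_x + 3·P_y).
Here 4·10 + 3·3.6 = 50.8, giving y* = 3.0709.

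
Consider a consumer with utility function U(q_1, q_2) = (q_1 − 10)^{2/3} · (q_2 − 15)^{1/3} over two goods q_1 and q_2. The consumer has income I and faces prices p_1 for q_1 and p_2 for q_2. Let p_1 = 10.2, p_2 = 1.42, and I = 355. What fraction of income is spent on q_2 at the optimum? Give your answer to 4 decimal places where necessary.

Let q_1' = q_1−10, q_2' = q_2−15. MRS = 2·q_2'/q_1' = p_1/p_2.
After buying the subsistence bundle (10, 15), a share 2/3 of the remaining income goes to q_1: q_1* = 10 + 2/3·(I − 10p_1 − 15p_2)/p_1.
Discretionary income = 355 − 10·10.2 − 15·1.42 = 231.7; q_1* = 10 + 2/3·231.7/10.2 = 25.1438; q_2* = 15 + 1/3·231.7/1.42 = 69.3897.
Expenditure on q_2: 1.42·69.3897 = 98.5333; share = 0.2776.

share on q_2 = 0.2776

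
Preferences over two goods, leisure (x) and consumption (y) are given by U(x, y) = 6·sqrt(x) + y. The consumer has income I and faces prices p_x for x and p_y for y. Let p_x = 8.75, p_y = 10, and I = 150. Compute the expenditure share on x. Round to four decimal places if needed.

Set MRS = p_x/p_y: 3·x^(−1/2) = p_x/p_y.
Solve: √x = 3·p_y/p_x, so x*(p_x,p_y) = (3·p_y/p_x)², and y* = (I − p_x·x*)/p_y.
Plugging in: x* = (3·10/8.75)² = 11.7551, y* = 4.7143.
Expenditure on x: 8.75·11.7551 = 102.8571; share = 0.6857.

share on x = 0.6857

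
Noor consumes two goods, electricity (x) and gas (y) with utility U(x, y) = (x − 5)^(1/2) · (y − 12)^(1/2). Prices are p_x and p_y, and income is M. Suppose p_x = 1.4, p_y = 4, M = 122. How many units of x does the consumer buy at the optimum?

x* = 28.9286

MRS = (y−12)/(x−5). Tangency with p_x/p_y gives y−12 = (p_x/p_y)·(x−5).
After buying the subsistence bundle (5, 12), a share 0.5 of the remaining income goes to x: x* = 5 + 0.5·(M − 5p_x − 12p_y)/p_x.
Discretionary income = 122 − 5·1.4 − 12·4 = 67; x* = 5 + 0.5·67/1.4 = 28.9286.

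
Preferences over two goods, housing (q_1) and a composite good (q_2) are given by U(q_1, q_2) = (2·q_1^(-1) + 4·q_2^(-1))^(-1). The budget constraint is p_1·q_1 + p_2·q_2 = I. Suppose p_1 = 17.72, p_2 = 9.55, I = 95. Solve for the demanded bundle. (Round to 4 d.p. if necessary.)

MRS = MU_q_1/MU_q_2 = (1/2)·(q_2/q_1)^(2). Set equal to p_1/p_2.
Hence q_2/q_1 = (2·p_1/p_2)^(1/(2)), i.e. raised to the 0.5 power.
Substitute q_2 = (q_2/q_1)·q_1 into the budget: q_1* = I/(p_1 + p_2·(q_2/q_1)).
Numerically q_2/q_1 = 1.926394, so q_1* = 95/(17.72 + 9.55·1.926394) = 2.6303 and q_2* = 1.926394·2.6303 = 5.0671.

q_1* = 2.6303, q_2* = 5.0671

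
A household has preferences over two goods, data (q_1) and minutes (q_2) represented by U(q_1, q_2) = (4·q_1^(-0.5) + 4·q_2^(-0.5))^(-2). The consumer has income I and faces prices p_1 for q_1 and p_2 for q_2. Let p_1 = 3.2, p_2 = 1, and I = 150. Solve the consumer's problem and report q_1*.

From the CES first-order condition, (q_2/q_1)^(1.5) = p_1/p_2.
Hence q_2/q_1 = (p_1/p_2)^(1/(1.5)), i.e. raised to the 2/3 power.
With the ratio pinned down, the budget gives q_1* = I/(p_1 + p_2·(q_2/q_1)) and q_2* = (q_2/q_1)·q_1*.
Numerically q_2/q_1 = 2.171534, so q_1* = 150/(3.2 + 1·2.171534) = 27.925.

q_1* = 27.925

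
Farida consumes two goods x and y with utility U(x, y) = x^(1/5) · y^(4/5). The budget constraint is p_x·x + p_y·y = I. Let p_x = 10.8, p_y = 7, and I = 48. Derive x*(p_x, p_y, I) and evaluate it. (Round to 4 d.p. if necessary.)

At p_x=10.8, p_y=7, I=48: x* = 0.2·48/10.8 = 0.8889.

x* = 0.8889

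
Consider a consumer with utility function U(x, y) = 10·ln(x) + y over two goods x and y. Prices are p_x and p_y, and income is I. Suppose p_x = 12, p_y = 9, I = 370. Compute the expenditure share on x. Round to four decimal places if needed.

share on x = 0.2432

MU_x = 10/x, MU_y = 1. Tangency: 10/x = p_x/p_y.
So x*(p_x,p_y) = 10·p_y/p_x, independent of income; and y* = (I − 10·p_y)/p_y.
At the given prices: x* = 10·9/12 = 7.5, and y* = 31.1111.
Expenditure on x: 12·7.5 = 90; share = 0.2432.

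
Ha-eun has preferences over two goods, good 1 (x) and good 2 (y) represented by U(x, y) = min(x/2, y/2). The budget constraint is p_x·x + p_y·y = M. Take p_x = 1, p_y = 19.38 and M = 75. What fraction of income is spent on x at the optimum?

share on x = 0.0491

With perfect complements, no substitution: consume in ratio x:y = 2:2.
Budget: p_x·x + p_y·x = M, so (2·p_x + 2·p_y)·x = 2·M.
Demand: x*(p_x,p_y,M) = 2·M/(2·p_x + 2·p_y), y* = 2·M/(2·p_x + 2·p_y).
Here 2·1 + 2·19.38 = 40.76, giving x* = 3.6801 and y* = 3.6801.
Expenditure on x: 1·3.6801 = 3.6801; share = 0.0491.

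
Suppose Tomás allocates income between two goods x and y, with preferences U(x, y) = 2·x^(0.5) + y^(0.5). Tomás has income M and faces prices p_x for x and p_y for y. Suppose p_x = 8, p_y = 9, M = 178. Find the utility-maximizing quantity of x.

x* = 18.2045

MRS = MU_x/MU_y = 2·(y/x)^(0.5). Set equal to p_x/p_y.
Hence y/x = ((1/2)·p_x/p_y)^(1/(0.5)), i.e. raised to the 2 power.
Substitute y = (y/x)·x into the budget: x* = M/(p_x + p_y·(y/x)).
Numerically y/x = 0.197531, so x* = 178/(8 + 9·0.197531) = 18.2045.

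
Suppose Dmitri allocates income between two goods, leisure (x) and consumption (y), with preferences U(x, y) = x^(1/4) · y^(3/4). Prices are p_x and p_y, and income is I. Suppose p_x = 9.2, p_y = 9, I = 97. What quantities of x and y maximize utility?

Tangency: MRS = (1/3)·y/x = p_x/p_y.
Rearranging, p_y·y = 3·p_x·x. Substituting into the budget gives p_x·x·(1 + 3) = I.
Demand: x*(p_x,p_y,I) = 0.25·I/p_x and y* = 0.75·I/p_y.
At p_x=9.2, p_y=9, I=97: x* = 0.25·97/9.2 = 2.6359, y* = 8.0833.

x* = 2.6359, y* = 8.0833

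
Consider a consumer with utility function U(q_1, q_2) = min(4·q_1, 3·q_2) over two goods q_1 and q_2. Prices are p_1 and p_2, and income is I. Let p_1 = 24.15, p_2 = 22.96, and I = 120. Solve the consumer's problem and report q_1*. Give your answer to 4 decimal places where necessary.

q_1* = 2.1912

Leontief preferences: the optimum is at the kink where q_1/3 = q_2/4, i.e. q_2 = (4/3)·q_1.
Budget: p_1·q_1 + p_2·(4/3)·q_1 = I, so (3·p_1 + 4·p_2)·q_1 = 3·I.
Demand: q_1*(p_1,p_2,I) = 3·I/(3·p_1 + 4·p_2), q_2* = 4·I/(3·p_1 + 4·p_2).
Here 3·24.15 + 4·22.96 = 164.29, giving q_1* = 2.1912.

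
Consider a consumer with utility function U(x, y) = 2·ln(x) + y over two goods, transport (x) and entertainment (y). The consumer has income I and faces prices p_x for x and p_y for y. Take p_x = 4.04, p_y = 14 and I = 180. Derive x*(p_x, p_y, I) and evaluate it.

x* = 6.9307

So x*(p_x,p_y) = 2·p_y/p_x, independent of income; and y* = (I − 2·p_y)/p_y.
At the given prices: x* = 2·14/4.04 = 6.9307.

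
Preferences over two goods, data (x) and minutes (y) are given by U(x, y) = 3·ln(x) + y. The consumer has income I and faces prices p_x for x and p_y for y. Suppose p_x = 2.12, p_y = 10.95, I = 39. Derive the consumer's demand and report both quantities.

x* = 15.4953, y* = 0.5616

MU_x = 3/x, MU_y = 1. Tangency: 3/x = p_x/p_y.
So x*(p_x,p_y) = 3·p_y/p_x, independent of income; and y* = (I − 3·p_y)/p_y.
At the given prices: x* = 3·10.95/2.12 = 15.4953, and y* = 0.5616.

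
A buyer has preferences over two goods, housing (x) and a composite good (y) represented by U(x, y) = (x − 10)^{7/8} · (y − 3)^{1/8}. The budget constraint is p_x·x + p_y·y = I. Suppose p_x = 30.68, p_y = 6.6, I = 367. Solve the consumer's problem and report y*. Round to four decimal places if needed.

This is Cobb-Douglas in (x−10, y−3): tangency gives 0.875·p_y·(y−3) = 0.125·p_x·(x−10).
Substituting into the budget: x* = 10 + 0.875·(I − 10·p_x − 3·p_y)/p_x, and y* = 3 + 0.125·(…)/p_y.
Discretionary income = 367 − 10·30.68 − 3·6.6 = 40.4; y* = 3 + 0.125·40.4/6.6 = 3.7652.

y* = 3.7652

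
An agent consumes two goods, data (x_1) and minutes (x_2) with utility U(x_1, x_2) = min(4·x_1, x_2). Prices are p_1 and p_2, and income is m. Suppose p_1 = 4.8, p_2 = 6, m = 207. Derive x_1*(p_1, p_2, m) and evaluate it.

Demand: x_1*(p_1,p_2,m) = m/(p_1 + 4·p_2), x_2* = 4·m/(p_1 + 4·p_2).
Here 4.8 + 4·6 = 28.8, giving x_1* = 7.1875.

x_1* = 7.1875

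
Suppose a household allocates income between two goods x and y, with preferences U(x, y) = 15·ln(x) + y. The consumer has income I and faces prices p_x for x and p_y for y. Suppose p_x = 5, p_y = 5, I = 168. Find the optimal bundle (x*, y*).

MU_x = 15/x, MU_y = 1. Tangency: 15/x = p_x/p_y.
So x*(p_x,p_y) = 15·p_y/p_x, independent of income; and y* = (I − 15·p_y)/p_y.
At the given prices: x* = 15·5/5 = 15, and y* = 18.6.

x* = 15, y* = 18.6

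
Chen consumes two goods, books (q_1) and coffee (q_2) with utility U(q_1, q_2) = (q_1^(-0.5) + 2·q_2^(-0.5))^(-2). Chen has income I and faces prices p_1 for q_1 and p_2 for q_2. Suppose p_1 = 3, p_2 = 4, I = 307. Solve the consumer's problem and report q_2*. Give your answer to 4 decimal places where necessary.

MU_q_1 ∝ q_1^(-1.5), MU_q_2 ∝ 2·q_2^(-1.5), so MRS = (1/2)·(q_2/q_1)^(1.5) = p_1/p_2.
Hence q_2/q_1 = (2·p_1/p_2)^(1/(1.5)), i.e. raised to the 2/3 power.
Substitute q_2 = (q_2/q_1)·q_1 into the budget: q_1* = I/(p_1 + p_2·(q_2/q_1)).
Numerically q_2/q_1 = 1.310371, so q_1* = 307/(3 + 4·1.310371) = 37.2506 and q_2* = 1.310371·37.2506 = 48.8121.

q_2* = 48.8121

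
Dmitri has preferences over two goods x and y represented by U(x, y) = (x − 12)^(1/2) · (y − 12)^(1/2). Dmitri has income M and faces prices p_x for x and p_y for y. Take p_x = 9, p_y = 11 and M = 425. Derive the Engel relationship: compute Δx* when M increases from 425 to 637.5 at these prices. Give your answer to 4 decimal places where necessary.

Substituting into the budget: x* = 12 + 0.5·(M − 12·p_x − 12·p_y)/p_x, and y* = 12 + 0.5·(…)/p_y.
Discretionary income = 425 − 12·9 − 12·11 = 185; x* = 12 + 0.5·185/9 = 22.2778.
At M' = 637.5: x* = 34.0833. Change: 34.0833 − 22.2778 = 11.8056.

Δx* = 11.8056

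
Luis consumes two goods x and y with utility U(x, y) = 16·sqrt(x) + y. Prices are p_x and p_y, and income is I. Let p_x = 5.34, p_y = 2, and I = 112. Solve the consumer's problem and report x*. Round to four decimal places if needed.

x* = 8.9775

MU_x = 8/√x, MU_y = 1. Tangency: 8/√x = p_x/p_y.
Thus x* = (8·p_y/p_x)² — independent of I — with the rest of income spent on y.
Plugging in: x* = (8·2/5.34)² = 8.9775.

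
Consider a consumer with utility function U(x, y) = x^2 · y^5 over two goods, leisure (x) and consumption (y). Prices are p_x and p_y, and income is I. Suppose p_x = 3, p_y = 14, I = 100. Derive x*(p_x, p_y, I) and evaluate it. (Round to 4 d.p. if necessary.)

x* = 9.5238

Demand: x*(p_x,p_y,I) = 2/7·I/p_x and y* = 5/7·I/p_y.
At p_x=3, p_y=14, I=100: x* = 2/7·100/3 = 9.5238.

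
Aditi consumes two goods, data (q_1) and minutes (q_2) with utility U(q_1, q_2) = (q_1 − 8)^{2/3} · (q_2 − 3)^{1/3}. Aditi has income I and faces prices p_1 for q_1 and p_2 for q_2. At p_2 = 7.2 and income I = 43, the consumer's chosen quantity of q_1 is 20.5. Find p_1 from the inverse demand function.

p_1 = 0.8

This is Cobb-Douglas in (q_1−8, q_2−3): tangency gives 2/3·p_2·(q_2−3) = 1/3·p_1·(q_1−8).
After buying the subsistence bundle (8, 3), a share 2/3 of the remaining income goes to q_1: q_1* = 8 + 2/3·(I − 8p_1 − 3p_2)/p_1.
Set q_1* = 20.5 in the demand function and solve for p_1: p_1 = 0.8.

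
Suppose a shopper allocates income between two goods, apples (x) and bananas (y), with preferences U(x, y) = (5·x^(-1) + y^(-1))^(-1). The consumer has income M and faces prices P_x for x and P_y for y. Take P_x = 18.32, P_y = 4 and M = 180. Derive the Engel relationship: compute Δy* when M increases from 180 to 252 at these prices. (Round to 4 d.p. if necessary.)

MU_x ∝ 5·x^(-2), MU_y ∝ y^(-2), so MRS = 5·(y/x)^(2) = P_x/P_y.
Solve for the ratio: y/x = [(1/5)·P_x/P_y]^(0.5).
With the ratio pinned down, the budget gives x* = M/(P_x + P_y·(y/x)) and y* = (y/x)·x*.
Numerically y/x = 0.957079, so x* = 180/(18.32 + 4·0.957079) = 8.127 and y* = 0.957079·8.127 = 7.7782.
At M' = 252: y* = 10.8895. Change: 10.8895 − 7.7782 = 3.1113.

Δy* = 3.1113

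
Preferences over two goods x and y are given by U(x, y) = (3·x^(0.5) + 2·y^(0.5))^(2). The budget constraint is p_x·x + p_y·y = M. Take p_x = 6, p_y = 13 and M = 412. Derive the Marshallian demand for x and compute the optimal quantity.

x* = 56.9787

MRS = MU_x/MU_y = (3/2)·(y/x)^(0.5). Set equal to p_x/p_y.
Solve for the ratio: y/x = [(2/3)·p_x/p_y]^(2).
With the ratio pinned down, the budget gives x* = M/(p_x + p_y·(y/x)) and y* = (y/x)·x*.
Numerically y/x = 0.094675, so x* = 412/(6 + 13·0.094675) = 56.9787.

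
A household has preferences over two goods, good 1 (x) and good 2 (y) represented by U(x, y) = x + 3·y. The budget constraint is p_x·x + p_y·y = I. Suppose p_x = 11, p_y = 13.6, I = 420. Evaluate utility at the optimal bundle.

Linear utility — the consumer picks whichever good has higher MU/price: 1/11 = 0.0909 vs 3/13.6 = 0.2206.
y gives more utility per dollar, so spend all income on y: y* = I/p_y, x* = 0.
Numerically: x* = 0, y* = 30.8824.
Utility at the optimum: U(0, 30.8824) = 92.6471.

V = 92.6471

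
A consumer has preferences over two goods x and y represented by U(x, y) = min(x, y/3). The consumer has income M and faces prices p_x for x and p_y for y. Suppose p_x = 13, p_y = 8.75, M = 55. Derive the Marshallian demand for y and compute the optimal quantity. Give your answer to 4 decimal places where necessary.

y* = 4.2038

With perfect complements, no substitution: consume in ratio x:y = 1:3.
Budget: p_x·x + p_y·3·x = M, so (p_x + 3·p_y)·x = M.
Demand: x*(p_x,p_y,M) = M/(p_x + 3·p_y), y* = 3·M/(p_x + 3·p_y).
Here 13 + 3·8.75 = 39.25, giving y* = 4.2038.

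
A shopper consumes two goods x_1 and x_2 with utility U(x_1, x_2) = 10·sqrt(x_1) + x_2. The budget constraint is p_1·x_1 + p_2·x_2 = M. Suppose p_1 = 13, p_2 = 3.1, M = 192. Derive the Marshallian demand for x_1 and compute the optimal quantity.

x_1* = 1.4216

MU_x_1 = 5/√x_1, MU_x_2 = 1. Tangency: 5/√x_1 = p_1/p_2.
Thus x_1* = (5·p_2/p_1)² — independent of M — with the rest of income spent on x_2.
Plugging in: x_1* = (5·3.1/13)² = 1.4216.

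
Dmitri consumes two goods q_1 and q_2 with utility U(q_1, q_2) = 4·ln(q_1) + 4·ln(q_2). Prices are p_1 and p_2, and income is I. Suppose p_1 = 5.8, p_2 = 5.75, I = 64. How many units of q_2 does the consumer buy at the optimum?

q_2* = 5.5652

Demand: q_1*(p_1,p_2,I) = 0.5·I/p_1 and q_2* = 0.5·I/p_2.
At p_1=5.8, p_2=5.75, I=64: q_2* = 0.5·64/5.75 = 5.5652.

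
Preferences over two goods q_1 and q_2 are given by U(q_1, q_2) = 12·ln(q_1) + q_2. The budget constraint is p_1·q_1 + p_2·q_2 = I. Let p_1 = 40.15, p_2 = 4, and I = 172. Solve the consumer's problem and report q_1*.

q_1* = 1.1955

Set MRS = p_1/p_2: (12/q_1)/1 = p_1/p_2.
So q_1*(p_1,p_2) = 12·p_2/p_1, independent of income; and q_2* = (I − 12·p_2)/p_2.
At the given prices: q_1* = 12·4/40.15 = 1.1955.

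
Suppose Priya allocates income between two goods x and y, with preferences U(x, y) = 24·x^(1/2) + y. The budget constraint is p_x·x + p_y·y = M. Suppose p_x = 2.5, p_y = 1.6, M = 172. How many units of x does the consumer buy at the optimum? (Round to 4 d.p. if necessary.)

Set MRS = p_x/p_y: 12·x^(−1/2) = p_x/p_y.
Thus x* = (12·p_y/p_x)² — independent of M — with the rest of income spent on y.
Plugging in: x* = (12·1.6/2.5)² = 58.9824.

x* = 58.9824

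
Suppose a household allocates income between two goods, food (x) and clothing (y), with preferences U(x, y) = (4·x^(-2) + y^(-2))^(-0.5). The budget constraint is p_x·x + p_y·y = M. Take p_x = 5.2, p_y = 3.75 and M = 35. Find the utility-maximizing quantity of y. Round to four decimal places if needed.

MU_x ∝ 4·x^(-3), MU_y ∝ y^(-3), so MRS = 4·(y/x)^(3) = p_x/p_y.
Solve for the ratio: y/x = [(1/4)·p_x/p_y]^(1/3).
Substitute y = (y/x)·x into the budget: x* = M/(p_x + p_y·(y/x)).
Numerically y/x = 0.702485, so x* = 35/(5.2 + 3.75·0.702485) = 4.4675 and y* = 0.702485·4.4675 = 3.1384.

y* = 3.1384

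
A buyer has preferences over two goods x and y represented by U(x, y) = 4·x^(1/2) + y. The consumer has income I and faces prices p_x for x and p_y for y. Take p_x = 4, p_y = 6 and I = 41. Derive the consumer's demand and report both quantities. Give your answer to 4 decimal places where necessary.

Set MRS = p_x/p_y: 2·x^(−1/2) = p_x/p_y.
Solve: √x = 2·p_y/p_x, so x*(p_x,p_y) = (2·p_y/p_x)², and y* = (I − p_x·x*)/p_y.
Plugging in: x* = (2·6/4)² = 9, y* = 0.8333.

x* = 9, y* = 0.8333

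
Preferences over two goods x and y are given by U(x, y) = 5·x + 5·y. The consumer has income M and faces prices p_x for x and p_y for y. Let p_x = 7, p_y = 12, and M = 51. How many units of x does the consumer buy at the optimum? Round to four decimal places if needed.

Perfect substitutes: compare marginal utility per dollar. 5/p_x vs 5/p_y → 0.7143 vs 0.4167.
x gives more utility per dollar, so spend all income on x: x* = M/p_x, y* = 0.
Numerically: x* = 7.2857, y* = 0.

x* = 7.2857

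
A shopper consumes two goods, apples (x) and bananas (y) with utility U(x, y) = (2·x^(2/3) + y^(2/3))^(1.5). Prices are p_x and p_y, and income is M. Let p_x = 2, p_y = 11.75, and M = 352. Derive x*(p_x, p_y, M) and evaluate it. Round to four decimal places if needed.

x* = 175.3649

MRS = MU_x/MU_y = 2·(y/x)^(1/3). Set equal to p_x/p_y.
Solve for the ratio: y/x = [(1/2)·p_x/p_y]^(3).
Substitute y = (y/x)·x into the budget: x* = M/(p_x + p_y·(y/x)).
Numerically y/x = 0.000616, so x* = 352/(2 + 11.75·0.000616) = 175.3649.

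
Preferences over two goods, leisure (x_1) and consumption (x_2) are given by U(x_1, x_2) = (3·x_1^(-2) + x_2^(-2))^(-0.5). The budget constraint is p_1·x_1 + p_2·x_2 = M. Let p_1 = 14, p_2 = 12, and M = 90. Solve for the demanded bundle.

x_1* = 3.9545, x_2* = 2.8864

Numerically x_2/x_1 = 0.72992, so x_1* = 90/(14 + 12·0.72992) = 3.9545 and x_2* = 0.72992·3.9545 = 2.8864.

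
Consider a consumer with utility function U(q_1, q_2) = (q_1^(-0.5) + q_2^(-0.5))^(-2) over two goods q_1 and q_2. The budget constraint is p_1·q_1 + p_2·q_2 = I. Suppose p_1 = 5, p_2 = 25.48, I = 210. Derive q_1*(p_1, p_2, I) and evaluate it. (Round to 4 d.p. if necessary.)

MU_q_1 ∝ q_1^(-1.5), MU_q_2 ∝ q_2^(-1.5), so MRS = (q_2/q_1)^(1.5) = p_1/p_2.
Solve for the ratio: q_2/q_1 = [p_1/p_2]^(2/3).
With the ratio pinned down, the budget gives q_1* = I/(p_1 + p_2·(q_2/q_1)) and q_2* = (q_2/q_1)·q_1*.
Numerically q_2/q_1 = 0.337687, so q_1* = 210/(5 + 25.48·0.337687) = 15.4363.

q_1* = 15.4363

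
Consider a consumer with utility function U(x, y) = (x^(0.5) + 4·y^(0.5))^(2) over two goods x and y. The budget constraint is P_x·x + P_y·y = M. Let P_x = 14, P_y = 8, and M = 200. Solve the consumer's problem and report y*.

y* = 24.1379

MU_x ∝ x^(-0.5), MU_y ∝ 4·y^(-0.5), so MRS = (1/4)·(y/x)^(0.5) = P_x/P_y.
Hence y/x = (4·P_x/P_y)^(1/(0.5)), i.e. raised to the 2 power.
Substitute y = (y/x)·x into the budget: x* = M/(P_x + P_y·(y/x)).
Numerically y/x = 49, so x* = 200/(14 + 8·49) = 0.4926 and y* = 49·0.4926 = 24.1379.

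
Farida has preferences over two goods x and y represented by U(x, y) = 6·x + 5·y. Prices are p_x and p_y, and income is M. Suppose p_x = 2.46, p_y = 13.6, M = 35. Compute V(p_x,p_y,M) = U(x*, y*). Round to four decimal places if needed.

V = 85.3659

Perfect substitutes: compare marginal utility per dollar. 6/p_x vs 5/p_y → 2.439 vs 0.3676.
x gives more utility per dollar, so spend all income on x: x* = M/p_x, y* = 0.
Numerically: x* = 14.2276, y* = 0.
Utility at the optimum: U(14.2276, 0) = 85.3659.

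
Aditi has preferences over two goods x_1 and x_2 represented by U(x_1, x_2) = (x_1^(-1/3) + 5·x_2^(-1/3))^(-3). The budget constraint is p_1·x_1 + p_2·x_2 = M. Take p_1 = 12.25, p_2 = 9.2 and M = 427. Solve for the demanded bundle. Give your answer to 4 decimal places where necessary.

From the CES first-order condition, (1/5)·(x_2/x_1)^(4/3) = p_1/p_2.
Solve for the ratio: x_2/x_1 = [5·p_1/p_2]^(0.75).
With the ratio pinned down, the budget gives x_1* = M/(p_1 + p_2·(x_2/x_1)) and x_2* = (x_2/x_1)·x_1*.
Numerically x_2/x_1 = 4.144658, so x_1* = 427/(12.25 + 9.2·4.144658) = 8.4754 and x_2* = 4.144658·8.4754 = 35.1278.

x_1* = 8.4754, x_2* = 35.1278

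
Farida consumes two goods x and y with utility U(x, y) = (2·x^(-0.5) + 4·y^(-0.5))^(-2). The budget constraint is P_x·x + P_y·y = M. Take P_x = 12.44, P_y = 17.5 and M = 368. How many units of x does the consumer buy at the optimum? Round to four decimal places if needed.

Substitute y = (y/x)·x into the budget: x* = M/(P_x + P_y·(y/x)).
Numerically y/x = 1.264372, so x* = 368/(12.44 + 17.5·1.264372) = 10.6461.

x* = 10.6461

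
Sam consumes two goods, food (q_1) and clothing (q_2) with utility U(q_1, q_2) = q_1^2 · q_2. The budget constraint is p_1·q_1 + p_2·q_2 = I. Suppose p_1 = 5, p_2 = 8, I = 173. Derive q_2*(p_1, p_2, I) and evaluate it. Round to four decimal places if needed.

q_2* = 7.2083

MU_q_1/MU_q_2 = (2·q_2)/(q_1); tangency sets this equal to p_1/p_2.
Rearranging, p_2·q_2 = (1/2)·p_1·q_1. Substituting into the budget gives p_1·q_1·(1 + (1/2)) = I.
Demand: q_1*(p_1,p_2,I) = 2/3·I/p_1 and q_2* = 1/3·I/p_2.
At p_1=5, p_2=8, I=173: q_2* = 1/3·173/8 = 7.2083.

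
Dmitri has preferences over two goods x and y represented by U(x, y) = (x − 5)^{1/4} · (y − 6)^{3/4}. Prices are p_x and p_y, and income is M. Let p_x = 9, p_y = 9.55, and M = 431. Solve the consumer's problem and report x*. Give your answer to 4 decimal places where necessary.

MRS = (1/3)·(y−6)/(x−5). Tangency with p_x/p_y gives y−6 = 3·(p_x/p_y)·(x−5).
Substituting into the budget: x* = 5 + 0.25·(M − 5·p_x − 6·p_y)/p_x, and y* = 6 + 0.75·(…)/p_y.
Discretionary income = 431 − 5·9 − 6·9.55 = 328.7; x* = 5 + 0.25·328.7/9 = 14.1306.

x* = 14.1306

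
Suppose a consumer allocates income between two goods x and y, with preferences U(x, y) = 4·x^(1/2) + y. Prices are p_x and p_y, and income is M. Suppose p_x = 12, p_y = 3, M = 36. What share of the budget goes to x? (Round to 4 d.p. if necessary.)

Thus x* = (2·p_y/p_x)² — independent of M — with the rest of income spent on y.
Plugging in: x* = (2·3/12)² = 0.25, y* = 11.
Expenditure on x: 12·0.25 = 3; share = 0.0833.

share on x = 0.0833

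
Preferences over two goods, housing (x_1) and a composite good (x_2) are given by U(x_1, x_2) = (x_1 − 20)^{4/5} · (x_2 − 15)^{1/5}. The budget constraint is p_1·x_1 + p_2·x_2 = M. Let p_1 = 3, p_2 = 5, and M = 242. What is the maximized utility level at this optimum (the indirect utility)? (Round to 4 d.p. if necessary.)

V = 19.5241

MRS = 4·(x_2−15)/(x_1−20). Tangency with p_1/p_2 gives x_2−15 = (1/4)·(p_1/p_2)·(x_1−20).
Substituting into the budget: x_1* = 20 + 0.8·(M − 20·p_1 − 15·p_2)/p_1, and x_2* = 15 + 0.2·(…)/p_2.
Discretionary income = 242 − 20·3 − 15·5 = 107; x_1* = 20 + 0.8·107/3 = 48.5333; x_2* = 15 + 0.2·107/5 = 19.28.
Utility at the optimum: U(48.5333, 19.28) = 19.5241.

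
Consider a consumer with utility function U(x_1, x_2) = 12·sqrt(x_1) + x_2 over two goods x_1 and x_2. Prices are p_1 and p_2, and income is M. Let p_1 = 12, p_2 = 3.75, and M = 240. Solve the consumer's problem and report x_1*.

x_1* = 3.5156

MU_x_1 = 6/√x_1, MU_x_2 = 1. Tangency: 6/√x_1 = p_1/p_2.
Thus x_1* = (6·p_2/p_1)² — independent of M — with the rest of income spent on x_2.
Plugging in: x_1* = (6·3.75/12)² = 3.5156.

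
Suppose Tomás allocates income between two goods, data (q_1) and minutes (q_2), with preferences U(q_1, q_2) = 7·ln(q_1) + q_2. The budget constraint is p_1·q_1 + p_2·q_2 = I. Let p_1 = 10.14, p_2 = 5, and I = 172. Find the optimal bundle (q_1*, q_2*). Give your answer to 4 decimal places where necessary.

q_1* = 3.4517, q_2* = 27.4

MU_q_1 = 7/q_1, MU_q_2 = 1. Tangency: 7/q_1 = p_1/p_2.
So q_1*(p_1,p_2) = 7·p_2/p_1, independent of income; and q_2* = (I − 7·p_2)/p_2.
At the given prices: q_1* = 7·5/10.14 = 3.4517, and q_2* = 27.4.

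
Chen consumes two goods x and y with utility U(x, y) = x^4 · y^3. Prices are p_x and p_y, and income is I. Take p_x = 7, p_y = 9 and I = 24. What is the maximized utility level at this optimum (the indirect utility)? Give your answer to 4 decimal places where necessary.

V = 21.9926

Demand: x*(p_x,p_y,I) = 4/7·I/p_x and y* = 3/7·I/p_y.
At p_x=7, p_y=9, I=24: x* = 4/7·24/7 = 1.9592, y* = 1.1429.
Utility at the optimum: U(1.9592, 1.1429) = 21.9926.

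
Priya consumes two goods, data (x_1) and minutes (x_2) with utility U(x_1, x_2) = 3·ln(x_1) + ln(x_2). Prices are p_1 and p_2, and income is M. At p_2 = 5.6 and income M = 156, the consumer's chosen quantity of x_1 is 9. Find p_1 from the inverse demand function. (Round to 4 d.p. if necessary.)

MU_x_1/MU_x_2 = (3·x_2)/(x_1); tangency sets this equal to p_1/p_2.
So 3·p_2·x_2 = p_1·x_1; combined with the budget, a share 0.75 of income goes to x_1.
Demand: x_1*(p_1,p_2,M) = 0.75·M/p_1 and x_2* = 0.25·M/p_2.
Set x_1* = 9 in the demand function and solve for p_1: p_1 = 13.

p_1 = 13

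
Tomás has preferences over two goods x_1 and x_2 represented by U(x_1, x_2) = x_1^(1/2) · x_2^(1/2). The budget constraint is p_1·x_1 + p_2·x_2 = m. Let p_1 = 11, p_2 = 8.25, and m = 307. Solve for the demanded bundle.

x_1* = 13.9545, x_2* = 18.6061

The MRS is x_2/x_1. Set MRS = p_1/p_2.
So 0.5·p_2·x_2 = 0.5·p_1·x_1; combined with the budget, a share 0.5 of income goes to x_1.
Demand: x_1*(p_1,p_2,m) = 0.5·m/p_1 and x_2* = 0.5·m/p_2.
At p_1=11, p_2=8.25, m=307: x_1* = 0.5·307/11 = 13.9545, x_2* = 18.6061.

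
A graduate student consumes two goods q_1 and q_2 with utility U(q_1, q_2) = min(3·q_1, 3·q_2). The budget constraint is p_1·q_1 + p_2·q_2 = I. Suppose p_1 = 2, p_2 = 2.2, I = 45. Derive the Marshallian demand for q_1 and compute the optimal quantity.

q_1* = 10.7143

Here 3·2 + 3·2.2 = 12.6, giving q_1* = 10.7143.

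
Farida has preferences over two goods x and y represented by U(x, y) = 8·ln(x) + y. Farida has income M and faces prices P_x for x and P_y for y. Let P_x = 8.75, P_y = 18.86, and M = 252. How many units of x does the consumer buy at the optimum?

Set MRS = P_x/P_y: (8/x)/1 = P_x/P_y.
So x*(P_x,P_y) = 8·P_y/P_x, independent of income; and y* = (M − 8·P_y)/P_y.
At the given prices: x* = 8·18.86/8.75 = 17.2434.

x* = 17.2434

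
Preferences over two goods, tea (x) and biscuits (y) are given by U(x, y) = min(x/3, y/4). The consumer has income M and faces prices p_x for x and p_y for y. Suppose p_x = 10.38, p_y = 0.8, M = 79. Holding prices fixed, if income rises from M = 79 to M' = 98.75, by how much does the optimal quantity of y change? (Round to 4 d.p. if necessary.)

Leontief preferences: the optimum is at the kink where x/3 = y/4, i.e. y = (4/3)·x.
Budget: p_x·x + p_y·(4/3)·x = M, so (3·p_x + 4·p_y)·x = 3·M.
Demand: x*(p_x,p_y,M) = 3·M/(3·p_x + 4·p_y), y* = 4·M/(3·p_x + 4·p_y).
Here 3·10.38 + 4·0.8 = 34.34, giving y* = 9.2021.
At M' = 98.75: y* = 11.5026. Change: 11.5026 − 9.2021 = 2.3005.

Δy* = 2.3005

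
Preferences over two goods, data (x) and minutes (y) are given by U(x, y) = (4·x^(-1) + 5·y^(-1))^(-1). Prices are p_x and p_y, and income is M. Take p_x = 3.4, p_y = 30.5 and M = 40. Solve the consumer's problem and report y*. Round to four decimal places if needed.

MRS = MU_x/MU_y = (4/5)·(y/x)^(2). Set equal to p_x/p_y.
Solve for the ratio: y/x = [(5/4)·p_x/p_y]^(0.5).
Substitute y = (y/x)·x into the budget: x* = M/(p_x + p_y·(y/x)).
Numerically y/x = 0.373288, so x* = 40/(3.4 + 30.5·0.373288) = 2.7054 and y* = 0.373288·2.7054 = 1.0099.

y* = 1.0099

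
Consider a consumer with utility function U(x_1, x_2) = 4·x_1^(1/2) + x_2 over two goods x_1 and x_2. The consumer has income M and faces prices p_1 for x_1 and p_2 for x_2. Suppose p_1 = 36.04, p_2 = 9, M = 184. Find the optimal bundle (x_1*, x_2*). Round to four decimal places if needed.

Set MRS = p_1/p_2: 2·x_1^(−1/2) = p_1/p_2.
Solve: √x_1 = 2·p_2/p_1, so x_1*(p_1,p_2) = (2·p_2/p_1)², and x_2* = (M − p_1·x_1*)/p_2.
Plugging in: x_1* = (2·9/36.04)² = 0.2494, x_2* = 19.4456.

x_1* = 0.2494, x_2* = 19.4456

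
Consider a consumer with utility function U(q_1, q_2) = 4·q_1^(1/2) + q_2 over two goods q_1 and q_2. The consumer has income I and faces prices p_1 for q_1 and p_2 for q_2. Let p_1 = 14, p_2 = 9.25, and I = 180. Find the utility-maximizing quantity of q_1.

q_1* = 1.7462

Set MRS = p_1/p_2: 2·q_1^(−1/2) = p_1/p_2.
Thus q_1* = (2·p_2/p_1)² — independent of I — with the rest of income spent on q_2.
Plugging in: q_1* = (2·9.25/14)² = 1.7462.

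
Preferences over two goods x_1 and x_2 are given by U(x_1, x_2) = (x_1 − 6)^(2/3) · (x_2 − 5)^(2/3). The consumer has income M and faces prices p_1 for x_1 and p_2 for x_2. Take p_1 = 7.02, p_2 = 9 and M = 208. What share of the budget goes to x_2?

Let x_1' = x_1−6, x_2' = x_2−5. MRS = x_2'/x_1' = p_1/p_2.
Substituting into the budget: x_1* = 6 + 0.5·(M − 6·p_1 − 5·p_2)/p_1, and x_2* = 5 + 0.5·(…)/p_2.
Discretionary income = 208 − 6·7.02 − 5·9 = 120.88; x_1* = 6 + 0.5·120.88/7.02 = 14.6097; x_2* = 5 + 0.5·120.88/9 = 11.7156.
Expenditure on x_2: 9·11.7156 = 105.44; share = 0.5069.

share on x_2 = 0.5069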